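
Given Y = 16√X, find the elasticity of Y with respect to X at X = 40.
Elasticity = 1/2

Elasticity = (dY/dX) · (X/Y)

dY/dX = 8/√X
At X = 40: dY/dX = 2·√10/5, Y = 32·√10

Elasticity = (2·√10/5) · (40 / (32·√10)) = 1/2

Interpretation: for a small percentage change in X, the percentage change in Y is approximately 0.50 times as large.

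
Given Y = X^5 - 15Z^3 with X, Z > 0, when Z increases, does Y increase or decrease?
Y decreases

Taking the partial derivative:
∂Y/∂Z = -45Z^2

∂Y/∂Z = -45Z^2 < 0 (assuming positive values)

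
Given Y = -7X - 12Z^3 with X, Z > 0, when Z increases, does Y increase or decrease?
Y decreases

Taking the partial derivative:
∂Y/∂Z = -36Z^2

∂Y/∂Z = -36Z^2 < 0 (assuming positive values)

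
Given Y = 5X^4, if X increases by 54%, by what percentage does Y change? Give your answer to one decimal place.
462.4%

For Y = 5X^4:
If X → X(1 + 0.54)
Then Y → Y · (1 + 0.54)^4
     ≈ Y · 5.6245

Percentage change = ((1 + 0.54)^4 − 1) × 100% ≈ 462.4%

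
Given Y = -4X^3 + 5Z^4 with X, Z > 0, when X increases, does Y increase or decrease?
Y decreases

Taking the partial derivative:
∂Y/∂X = -12X^2

∂Y/∂X = -12X^2 < 0 (assuming positive values)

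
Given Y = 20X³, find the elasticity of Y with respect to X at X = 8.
Elasticity = 3

Elasticity = (dY/dX) · (X/Y)

dY/dX = 60·X²
At X = 8: dY/dX = 3840, Y = 10240

Elasticity = 3840 · (8 / 10240) = 3

Interpretation: for a small percentage change in X, the percentage change in Y is approximately 3.00 times as large.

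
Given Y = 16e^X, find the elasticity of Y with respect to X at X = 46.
Elasticity = 46

Elasticity = (dY/dX) · (X/Y)

dY/dX = 16·e^X
At X = 46: dY/dX = 16·e^46, Y = 16·e^46

Elasticity = (16·e^46) · (46 / (16·e^46)) = 46

Interpretation: for a small percentage change in X, the percentage change in Y is approximately 46.00 times as large.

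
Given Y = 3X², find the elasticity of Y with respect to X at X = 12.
Elasticity = 2

Elasticity = (dY/dX) · (X/Y)

dY/dX = 6·X
At X = 12: dY/dX = 72, Y = 432

Elasticity = 72 · (12 / 432) = 2

Interpretation: for a small percentage change in X, the percentage change in Y is approximately 2.00 times as large.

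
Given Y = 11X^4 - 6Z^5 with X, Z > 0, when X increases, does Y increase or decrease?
Y increases

Taking the partial derivative:
∂Y/∂X = 44X^3

∂Y/∂X = 44X^3 > 0 (assuming positive values)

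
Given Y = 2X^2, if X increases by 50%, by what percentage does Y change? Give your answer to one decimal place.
125.0%

For Y = 2X^2:
If X → X(1 + 0.5)
Then Y → Y · (1 + 0.5)^2
     = Y · 2.2500

Percentage change = ((1 + 0.5)^2 − 1) × 100% = 125.0%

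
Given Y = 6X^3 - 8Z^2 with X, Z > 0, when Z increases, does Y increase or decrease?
Y decreases

Taking the partial derivative:
∂Y/∂Z = -16Z

∂Y/∂Z = -16Z < 0 (assuming positive values)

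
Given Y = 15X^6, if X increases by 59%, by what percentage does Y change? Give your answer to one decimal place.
1515.8%

For Y = 15X^6:
If X → X(1 + 0.59)
Then Y → Y · (1 + 0.59)^6
     ≈ Y · 16.1578

Percentage change = ((1 + 0.59)^6 − 1) × 100% ≈ 1515.8%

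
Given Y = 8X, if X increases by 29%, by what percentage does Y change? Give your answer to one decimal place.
29.0%

For Y = 8X:
If X → X(1 + 0.29)
Then Y → Y · (1 + 0.29)^1
     = Y · 1.2900

Percentage change = ((1 + 0.29)^1 − 1) × 100% = 29.0%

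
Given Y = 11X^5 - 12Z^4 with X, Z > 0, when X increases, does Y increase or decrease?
Y increases

Taking the partial derivative:
∂Y/∂X = 55X^4

∂Y/∂X = 55X^4 > 0 (assuming positive values)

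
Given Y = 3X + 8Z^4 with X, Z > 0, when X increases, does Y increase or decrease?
Y increases

Taking the partial derivative:
∂Y/∂X = 3

∂Y/∂X = 3 > 0 (assuming positive values)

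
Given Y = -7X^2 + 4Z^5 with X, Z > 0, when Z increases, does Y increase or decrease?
Y increases

Taking the partial derivative:
∂Y/∂Z = 20Z^4

∂Y/∂Z = 20Z^4 > 0 (assuming positive values)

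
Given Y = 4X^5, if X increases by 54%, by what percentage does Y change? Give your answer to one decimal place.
766.2%

For Y = 4X^5:
If X → X(1 + 0.54)
Then Y → Y · (1 + 0.54)^5
     ≈ Y · 8.6617

Percentage change = ((1 + 0.54)^5 − 1) × 100% ≈ 766.2%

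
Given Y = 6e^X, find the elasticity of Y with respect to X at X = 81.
Elasticity = 81

Elasticity = (dY/dX) · (X/Y)

dY/dX = 6·e^X
At X = 81: dY/dX = 6·e^81, Y = 6·e^81

Elasticity = (6·e^81) · (81 / (6·e^81)) = 81

Interpretation: for a small percentage change in X, the percentage change in Y is approximately 81.00 times as large.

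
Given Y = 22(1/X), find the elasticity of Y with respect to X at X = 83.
Elasticity = -1

Elasticity = (dY/dX) · (X/Y)

dY/dX = -22/X²
At X = 83: dY/dX = -22/6889, Y = 22/83

Elasticity = (-22/6889) · (83 / (22/83)) = -1

Interpretation: for a small percentage change in X, the percentage change in Y is approximately -1.00 times as large.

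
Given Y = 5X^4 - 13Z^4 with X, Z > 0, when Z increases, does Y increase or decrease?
Y decreases

Taking the partial derivative:
∂Y/∂Z = -52Z^3

∂Y/∂Z = -52Z^3 < 0 (assuming positive values)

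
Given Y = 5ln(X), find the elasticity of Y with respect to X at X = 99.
Elasticity = 1/ln(99) ≈ 0.2176

Elasticity = (dY/dX) · (X/Y)

dY/dX = 5/X
At X = 99: dY/dX = 5/99, Y = 5·ln(99)

Elasticity = (5/99) · (99 / (5·ln(99))) = 1/ln(99) ≈ 0.2176

Interpretation: for a small percentage change in X, the percentage change in Y is approximately 0.22 times as large.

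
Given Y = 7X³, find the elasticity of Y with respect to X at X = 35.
Elasticity = 3

Elasticity = (dY/dX) · (X/Y)

dY/dX = 21·X²
At X = 35: dY/dX = 25725, Y = 300125

Elasticity = 25725 · (35 / 300125) = 3

Interpretation: for a small percentage change in X, the percentage change in Y is approximately 3.00 times as large.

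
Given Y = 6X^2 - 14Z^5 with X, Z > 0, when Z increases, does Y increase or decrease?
Y decreases

Taking the partial derivative:
∂Y/∂Z = -70Z^4

∂Y/∂Z = -70Z^4 < 0 (assuming positive values)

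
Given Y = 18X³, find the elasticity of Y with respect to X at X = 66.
Elasticity = 3

Elasticity = (dY/dX) · (X/Y)

dY/dX = 54·X²
At X = 66: dY/dX = 235224, Y = 5174928

Elasticity = 235224 · (66 / 5174928) = 3

Interpretation: for a small percentage change in X, the percentage change in Y is approximately 3.00 times as large.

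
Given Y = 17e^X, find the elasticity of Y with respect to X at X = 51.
Elasticity = 51

Elasticity = (dY/dX) · (X/Y)

dY/dX = 17·e^X
At X = 51: dY/dX = 17·e^51, Y = 17·e^51

Elasticity = (17·e^51) · (51 / (17·e^51)) = 51

Interpretation: for a small percentage change in X, the percentage change in Y is approximately 51.00 times as large.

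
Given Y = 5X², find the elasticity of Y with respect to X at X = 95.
Elasticity = 2

Elasticity = (dY/dX) · (X/Y)

dY/dX = 10·X
At X = 95: dY/dX = 950, Y = 45125

Elasticity = 950 · (95 / 45125) = 2

Interpretation: for a small percentage change in X, the percentage change in Y is approximately 2.00 times as large.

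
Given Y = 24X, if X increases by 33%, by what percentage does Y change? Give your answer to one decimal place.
33.0%

For Y = 24X:
If X → X(1 + 0.33)
Then Y → Y · (1 + 0.33)^1
     = Y · 1.3300

Percentage change = ((1 + 0.33)^1 − 1) × 100% = 33.0%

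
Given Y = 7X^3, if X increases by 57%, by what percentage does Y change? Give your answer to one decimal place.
287.0%

For Y = 7X^3:
If X → X(1 + 0.57)
Then Y → Y · (1 + 0.57)^3
     ≈ Y · 3.8699

Percentage change = ((1 + 0.57)^3 − 1) × 100% ≈ 287.0%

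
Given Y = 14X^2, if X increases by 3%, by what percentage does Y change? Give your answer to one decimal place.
6.1%

For Y = 14X^2:
If X → X(1 + 0.03)
Then Y → Y · (1 + 0.03)^2
     = Y · 1.0609

Percentage change = ((1 + 0.03)^2 − 1) × 100% ≈ 6.1%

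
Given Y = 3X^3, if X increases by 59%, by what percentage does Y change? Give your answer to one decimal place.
302.0%

For Y = 3X^3:
If X → X(1 + 0.59)
Then Y → Y · (1 + 0.59)^3
     ≈ Y · 4.0197

Percentage change = ((1 + 0.59)^3 − 1) × 100% ≈ 302.0%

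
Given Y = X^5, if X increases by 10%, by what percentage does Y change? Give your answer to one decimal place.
61.1%

For Y = X^5:
If X → X(1 + 0.1)
Then Y → Y · (1 + 0.1)^5
     ≈ Y · 1.6105

Percentage change = ((1 + 0.1)^5 − 1) × 100% ≈ 61.1%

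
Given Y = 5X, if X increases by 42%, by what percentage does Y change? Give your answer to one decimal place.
42.0%

For Y = 5X:
If X → X(1 + 0.42)
Then Y → Y · (1 + 0.42)^1
     = Y · 1.4200

Percentage change = ((1 + 0.42)^1 − 1) × 100% = 42.0%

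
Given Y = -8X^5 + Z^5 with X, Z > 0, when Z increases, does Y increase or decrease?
Y increases

Taking the partial derivative:
∂Y/∂Z = 5Z^4

∂Y/∂Z = 5Z^4 > 0 (assuming positive values)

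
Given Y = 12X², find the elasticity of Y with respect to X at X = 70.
Elasticity = 2

Elasticity = (dY/dX) · (X/Y)

dY/dX = 24·X
At X = 70: dY/dX = 1680, Y = 58800

Elasticity = 1680 · (70 / 58800) = 2

Interpretation: for a small percentage change in X, the percentage change in Y is approximately 2.00 times as large.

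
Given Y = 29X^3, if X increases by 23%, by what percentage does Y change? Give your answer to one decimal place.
86.1%

For Y = 29X^3:
If X → X(1 + 0.23)
Then Y → Y · (1 + 0.23)^3
     ≈ Y · 1.8609

Percentage change = ((1 + 0.23)^3 − 1) × 100% ≈ 86.1%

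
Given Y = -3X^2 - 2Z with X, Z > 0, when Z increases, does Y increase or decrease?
Y decreases

Taking the partial derivative:
∂Y/∂Z = -2

∂Y/∂Z = -2 < 0 (assuming positive values)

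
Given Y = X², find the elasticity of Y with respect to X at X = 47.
Elasticity = 2

Elasticity = (dY/dX) · (X/Y)

dY/dX = 2·X
At X = 47: dY/dX = 94, Y = 2209

Elasticity = 94 · (47 / 2209) = 2

Interpretation: for a small percentage change in X, the percentage change in Y is approximately 2.00 times as large.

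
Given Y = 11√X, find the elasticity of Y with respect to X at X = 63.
Elasticity = 1/2

Elasticity = (dY/dX) · (X/Y)

dY/dX = 11/(2·√X)
At X = 63: dY/dX = 11·√7/42, Y = 33·√7

Elasticity = (11·√7/42) · (63 / (33·√7)) = 1/2

Interpretation: for a small percentage change in X, the percentage change in Y is approximately 0.50 times as large.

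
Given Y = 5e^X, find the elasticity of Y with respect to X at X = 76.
Elasticity = 76

Elasticity = (dY/dX) · (X/Y)

dY/dX = 5·e^X
At X = 76: dY/dX = 5·e^76, Y = 5·e^76

Elasticity = (5·e^76) · (76 / (5·e^76)) = 76

Interpretation: for a small percentage change in X, the percentage change in Y is approximately 76.00 times as large.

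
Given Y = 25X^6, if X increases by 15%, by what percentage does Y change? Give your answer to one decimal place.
131.3%

For Y = 25X^6:
If X → X(1 + 0.15)
Then Y → Y · (1 + 0.15)^6
     ≈ Y · 2.3131

Percentage change = ((1 + 0.15)^6 − 1) × 100% ≈ 131.3%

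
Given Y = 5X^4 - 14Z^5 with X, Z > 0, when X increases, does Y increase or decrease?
Y increases

Taking the partial derivative:
∂Y/∂X = 20X^3

∂Y/∂X = 20X^3 > 0 (assuming positive values)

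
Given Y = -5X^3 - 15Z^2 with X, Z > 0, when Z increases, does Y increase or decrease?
Y decreases

Taking the partial derivative:
∂Y/∂Z = -30Z

∂Y/∂Z = -30Z < 0 (assuming positive values)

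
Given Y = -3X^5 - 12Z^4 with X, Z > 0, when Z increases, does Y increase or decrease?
Y decreases

Taking the partial derivative:
∂Y/∂Z = -48Z^3

∂Y/∂Z = -48Z^3 < 0 (assuming positive values)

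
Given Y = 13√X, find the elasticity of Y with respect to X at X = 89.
Elasticity = 1/2

Elasticity = (dY/dX) · (X/Y)

dY/dX = 13/(2·√X)
At X = 89: dY/dX = 13·√89/178, Y = 13·√89

Elasticity = (13·√89/178) · (89 / (13·√89)) = 1/2

Interpretation: for a small percentage change in X, the percentage change in Y is approximately 0.50 times as large.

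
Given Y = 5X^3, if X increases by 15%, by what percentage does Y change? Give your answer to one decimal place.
52.1%

For Y = 5X^3:
If X → X(1 + 0.15)
Then Y → Y · (1 + 0.15)^3
     ≈ Y · 1.5209

Percentage change = ((1 + 0.15)^3 − 1) × 100% ≈ 52.1%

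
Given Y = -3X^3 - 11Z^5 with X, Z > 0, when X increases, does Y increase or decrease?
Y decreases

Taking the partial derivative:
∂Y/∂X = -9X^2

∂Y/∂X = -9X^2 < 0 (assuming positive values)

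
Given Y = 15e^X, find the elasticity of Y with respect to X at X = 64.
Elasticity = 64

Elasticity = (dY/dX) · (X/Y)

dY/dX = 15·e^X
At X = 64: dY/dX = 15·e^64, Y = 15·e^64

Elasticity = (15·e^64) · (64 / (15·e^64)) = 64

Interpretation: for a small percentage change in X, the percentage change in Y is approximately 64.00 times as large.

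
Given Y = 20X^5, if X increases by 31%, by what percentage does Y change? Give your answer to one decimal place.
285.8%

For Y = 20X^5:
If X → X(1 + 0.31)
Then Y → Y · (1 + 0.31)^5
     ≈ Y · 3.8579

Percentage change = ((1 + 0.31)^5 − 1) × 100% ≈ 285.8%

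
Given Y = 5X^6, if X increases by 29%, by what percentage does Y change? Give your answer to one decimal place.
360.8%

For Y = 5X^6:
If X → X(1 + 0.29)
Then Y → Y · (1 + 0.29)^6
     ≈ Y · 4.6083

Percentage change = ((1 + 0.29)^6 − 1) × 100% ≈ 360.8%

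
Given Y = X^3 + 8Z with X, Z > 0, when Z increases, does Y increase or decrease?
Y increases

Taking the partial derivative:
∂Y/∂Z = 8

∂Y/∂Z = 8 > 0 (assuming positive values)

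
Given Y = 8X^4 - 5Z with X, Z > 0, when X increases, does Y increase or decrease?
Y increases

Taking the partial derivative:
∂Y/∂X = 32X^3

∂Y/∂X = 32X^3 > 0 (assuming positive values)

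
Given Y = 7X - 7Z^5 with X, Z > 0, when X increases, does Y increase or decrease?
Y increases

Taking the partial derivative:
∂Y/∂X = 7

∂Y/∂X = 7 > 0 (assuming positive values)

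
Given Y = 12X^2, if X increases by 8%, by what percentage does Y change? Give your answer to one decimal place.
16.6%

For Y = 12X^2:
If X → X(1 + 0.08)
Then Y → Y · (1 + 0.08)^2
     = Y · 1.1664

Percentage change = ((1 + 0.08)^2 − 1) × 100% ≈ 16.6%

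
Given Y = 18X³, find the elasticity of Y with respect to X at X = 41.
Elasticity = 3

Elasticity = (dY/dX) · (X/Y)

dY/dX = 54·X²
At X = 41: dY/dX = 90774, Y = 1240578

Elasticity = 90774 · (41 / 1240578) = 3

Interpretation: for a small percentage change in X, the percentage change in Y is approximately 3.00 times as large.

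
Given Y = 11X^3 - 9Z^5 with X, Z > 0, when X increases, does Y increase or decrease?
Y increases

Taking the partial derivative:
∂Y/∂X = 33X^2

∂Y/∂X = 33X^2 > 0 (assuming positive values)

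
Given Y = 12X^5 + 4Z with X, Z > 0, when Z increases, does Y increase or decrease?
Y increases

Taking the partial derivative:
∂Y/∂Z = 4

∂Y/∂Z = 4 > 0 (assuming positive values)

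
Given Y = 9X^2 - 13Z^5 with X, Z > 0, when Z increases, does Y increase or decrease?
Y decreases

Taking the partial derivative:
∂Y/∂Z = -65Z^4

∂Y/∂Z = -65Z^4 < 0 (assuming positive values)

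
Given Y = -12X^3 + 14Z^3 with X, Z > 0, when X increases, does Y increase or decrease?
Y decreases

Taking the partial derivative:
∂Y/∂X = -36X^2

∂Y/∂X = -36X^2 < 0 (assuming positive values)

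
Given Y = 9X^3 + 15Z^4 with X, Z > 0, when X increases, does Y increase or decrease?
Y increases

Taking the partial derivative:
∂Y/∂X = 27X^2

∂Y/∂X = 27X^2 > 0 (assuming positive values)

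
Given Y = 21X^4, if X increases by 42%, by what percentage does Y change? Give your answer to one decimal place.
306.6%

For Y = 21X^4:
If X → X(1 + 0.42)
Then Y → Y · (1 + 0.42)^4
     ≈ Y · 4.0659

Percentage change = ((1 + 0.42)^4 − 1) × 100% ≈ 306.6%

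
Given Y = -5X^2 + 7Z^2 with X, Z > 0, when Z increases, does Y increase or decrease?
Y increases

Taking the partial derivative:
∂Y/∂Z = 14Z

∂Y/∂Z = 14Z > 0 (assuming positive values)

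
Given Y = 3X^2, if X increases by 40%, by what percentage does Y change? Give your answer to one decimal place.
96.0%

For Y = 3X^2:
If X → X(1 + 0.4)
Then Y → Y · (1 + 0.4)^2
     = Y · 1.9600

Percentage change = ((1 + 0.4)^2 − 1) × 100% = 96.0%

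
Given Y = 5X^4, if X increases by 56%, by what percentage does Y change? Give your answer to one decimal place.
492.2%

For Y = 5X^4:
If X → X(1 + 0.56)
Then Y → Y · (1 + 0.56)^4
     ≈ Y · 5.9224

Percentage change = ((1 + 0.56)^4 − 1) × 100% ≈ 492.2%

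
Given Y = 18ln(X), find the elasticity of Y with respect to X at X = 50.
Elasticity = 1/ln(50) ≈ 0.2556

Elasticity = (dY/dX) · (X/Y)

dY/dX = 18/X
At X = 50: dY/dX = 9/25, Y = 18·ln(50)

Elasticity = (9/25) · (50 / (18·ln(50))) = 1/ln(50) ≈ 0.2556

Interpretation: for a small percentage change in X, the percentage change in Y is approximately 0.26 times as large.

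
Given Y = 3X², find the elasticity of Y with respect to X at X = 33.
Elasticity = 2

Elasticity = (dY/dX) · (X/Y)

dY/dX = 6·X
At X = 33: dY/dX = 198, Y = 3267

Elasticity = 198 · (33 / 3267) = 2

Interpretation: for a small percentage change in X, the percentage change in Y is approximately 2.00 times as large.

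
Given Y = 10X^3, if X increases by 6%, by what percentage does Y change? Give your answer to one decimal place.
19.1%

For Y = 10X^3:
If X → X(1 + 0.06)
Then Y → Y · (1 + 0.06)^3
     ≈ Y · 1.1910

Percentage change = ((1 + 0.06)^3 − 1) × 100% ≈ 19.1%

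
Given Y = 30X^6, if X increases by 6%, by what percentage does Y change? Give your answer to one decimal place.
41.9%

For Y = 30X^6:
If X → X(1 + 0.06)
Then Y → Y · (1 + 0.06)^6
     ≈ Y · 1.4185

Percentage change = ((1 + 0.06)^6 − 1) × 100% ≈ 41.9%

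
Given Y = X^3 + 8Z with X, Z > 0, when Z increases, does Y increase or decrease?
Y increases

Taking the partial derivative:
∂Y/∂Z = 8

∂Y/∂Z = 8 > 0 (assuming positive values)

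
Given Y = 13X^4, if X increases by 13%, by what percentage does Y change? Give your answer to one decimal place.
63.0%

For Y = 13X^4:
If X → X(1 + 0.13)
Then Y → Y · (1 + 0.13)^4
     ≈ Y · 1.6305

Percentage change = ((1 + 0.13)^4 − 1) × 100% ≈ 63.0%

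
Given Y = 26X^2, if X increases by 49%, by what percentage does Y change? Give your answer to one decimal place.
122.0%

For Y = 26X^2:
If X → X(1 + 0.49)
Then Y → Y · (1 + 0.49)^2
     = Y · 2.2201

Percentage change = ((1 + 0.49)^2 − 1) × 100% ≈ 122.0%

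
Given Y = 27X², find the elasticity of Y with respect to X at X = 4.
Elasticity = 2

Elasticity = (dY/dX) · (X/Y)

dY/dX = 54·X
At X = 4: dY/dX = 216, Y = 432

Elasticity = 216 · (4 / 432) = 2

Interpretation: for a small percentage change in X, the percentage change in Y is approximately 2.00 times as large.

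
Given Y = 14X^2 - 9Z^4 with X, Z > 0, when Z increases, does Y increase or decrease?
Y decreases

Taking the partial derivative:
∂Y/∂Z = -36Z^3

∂Y/∂Z = -36Z^3 < 0 (assuming positive values)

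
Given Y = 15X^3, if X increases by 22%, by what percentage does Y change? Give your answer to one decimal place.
81.6%

For Y = 15X^3:
If X → X(1 + 0.22)
Then Y → Y · (1 + 0.22)^3
     ≈ Y · 1.8158

Percentage change = ((1 + 0.22)^3 − 1) × 100% ≈ 81.6%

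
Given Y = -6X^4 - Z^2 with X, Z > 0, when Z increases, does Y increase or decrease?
Y decreases

Taking the partial derivative:
∂Y/∂Z = -2Z

∂Y/∂Z = -2Z < 0 (assuming positive values)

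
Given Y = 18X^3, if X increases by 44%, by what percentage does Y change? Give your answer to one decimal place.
198.6%

For Y = 18X^3:
If X → X(1 + 0.44)
Then Y → Y · (1 + 0.44)^3
     ≈ Y · 2.9860

Percentage change = ((1 + 0.44)^3 − 1) × 100% ≈ 198.6%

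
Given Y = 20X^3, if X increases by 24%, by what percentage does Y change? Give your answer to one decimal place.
90.7%

For Y = 20X^3:
If X → X(1 + 0.24)
Then Y → Y · (1 + 0.24)^3
     ≈ Y · 1.9066

Percentage change = ((1 + 0.24)^3 − 1) × 100% ≈ 90.7%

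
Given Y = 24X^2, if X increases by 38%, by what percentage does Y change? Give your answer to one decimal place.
90.4%

For Y = 24X^2:
If X → X(1 + 0.38)
Then Y → Y · (1 + 0.38)^2
     = Y · 1.9044

Percentage change = ((1 + 0.38)^2 − 1) × 100% ≈ 90.4%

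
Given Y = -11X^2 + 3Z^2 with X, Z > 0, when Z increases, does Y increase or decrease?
Y increases

Taking the partial derivative:
∂Y/∂Z = 6Z

∂Y/∂Z = 6Z > 0 (assuming positive values)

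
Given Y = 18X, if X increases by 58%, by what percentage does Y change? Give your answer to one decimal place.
58.0%

For Y = 18X:
If X → X(1 + 0.58)
Then Y → Y · (1 + 0.58)^1
     = Y · 1.5800

Percentage change = ((1 + 0.58)^1 − 1) × 100% = 58.0%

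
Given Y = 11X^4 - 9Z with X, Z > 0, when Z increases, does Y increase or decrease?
Y decreases

Taking the partial derivative:
∂Y/∂Z = -9

∂Y/∂Z = -9 < 0 (assuming positive values)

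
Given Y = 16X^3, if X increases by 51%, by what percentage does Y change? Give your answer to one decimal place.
244.3%

For Y = 16X^3:
If X → X(1 + 0.51)
Then Y → Y · (1 + 0.51)^3
     ≈ Y · 3.4430

Percentage change = ((1 + 0.51)^3 − 1) × 100% ≈ 244.3%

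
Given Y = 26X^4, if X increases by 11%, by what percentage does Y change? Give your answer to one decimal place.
51.8%

For Y = 26X^4:
If X → X(1 + 0.11)
Then Y → Y · (1 + 0.11)^4
     ≈ Y · 1.5181

Percentage change = ((1 + 0.11)^4 − 1) × 100% ≈ 51.8%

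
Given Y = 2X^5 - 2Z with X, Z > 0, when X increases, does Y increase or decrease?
Y increases

Taking the partial derivative:
∂Y/∂X = 10X^4

∂Y/∂X = 10X^4 > 0 (assuming positive values)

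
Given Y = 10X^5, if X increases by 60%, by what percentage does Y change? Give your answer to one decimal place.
948.6%

For Y = 10X^5:
If X → X(1 + 0.6)
Then Y → Y · (1 + 0.6)^5
     ≈ Y · 10.4858

Percentage change = ((1 + 0.6)^5 − 1) × 100% ≈ 948.6%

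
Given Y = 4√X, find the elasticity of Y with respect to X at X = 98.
Elasticity = 1/2

Elasticity = (dY/dX) · (X/Y)

dY/dX = 2/√X
At X = 98: dY/dX = √2/7, Y = 28·√2

Elasticity = (√2/7) · (98 / (28·√2)) = 1/2

Interpretation: for a small percentage change in X, the percentage change in Y is approximately 0.50 times as large.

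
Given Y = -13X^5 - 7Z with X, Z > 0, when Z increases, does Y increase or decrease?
Y decreases

Taking the partial derivative:
∂Y/∂Z = -7

∂Y/∂Z = -7 < 0 (assuming positive values)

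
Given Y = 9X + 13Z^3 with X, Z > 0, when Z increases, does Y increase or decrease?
Y increases

Taking the partial derivative:
∂Y/∂Z = 39Z^2

∂Y/∂Z = 39Z^2 > 0 (assuming positive values)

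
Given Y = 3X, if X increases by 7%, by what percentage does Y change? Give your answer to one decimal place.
7.0%

For Y = 3X:
If X → X(1 + 0.07)
Then Y → Y · (1 + 0.07)^1
     = Y · 1.0700

Percentage change = ((1 + 0.07)^1 − 1) × 100% = 7.0%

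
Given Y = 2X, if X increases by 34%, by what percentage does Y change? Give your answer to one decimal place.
34.0%

For Y = 2X:
If X → X(1 + 0.34)
Then Y → Y · (1 + 0.34)^1
     = Y · 1.3400

Percentage change = ((1 + 0.34)^1 − 1) × 100% = 34.0%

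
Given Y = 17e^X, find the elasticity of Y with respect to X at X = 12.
Elasticity = 12

Elasticity = (dY/dX) · (X/Y)

dY/dX = 17·e^X
At X = 12: dY/dX = 17·e^12, Y = 17·e^12

Elasticity = (17·e^12) · (12 / (17·e^12)) = 12

Interpretation: for a small percentage change in X, the percentage change in Y is approximately 12.00 times as large.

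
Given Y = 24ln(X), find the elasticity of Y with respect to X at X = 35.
Elasticity = 1/ln(35) ≈ 0.2813

Elasticity = (dY/dX) · (X/Y)

dY/dX = 24/X
At X = 35: dY/dX = 24/35, Y = 24·ln(35)

Elasticity = (24/35) · (35 / (24·ln(35))) = 1/ln(35) ≈ 0.2813

Interpretation: for a small percentage change in X, the percentage change in Y is approximately 0.28 times as large.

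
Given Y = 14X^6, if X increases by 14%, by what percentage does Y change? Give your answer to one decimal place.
119.5%

For Y = 14X^6:
If X → X(1 + 0.14)
Then Y → Y · (1 + 0.14)^6
     ≈ Y · 2.1950

Percentage change = ((1 + 0.14)^6 − 1) × 100% ≈ 119.5%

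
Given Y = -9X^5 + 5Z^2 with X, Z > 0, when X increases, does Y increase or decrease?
Y decreases

Taking the partial derivative:
∂Y/∂X = -45X^4

∂Y/∂X = -45X^4 < 0 (assuming positive values)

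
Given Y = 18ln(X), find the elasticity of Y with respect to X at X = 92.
Elasticity = 1/ln(92) ≈ 0.2212

Elasticity = (dY/dX) · (X/Y)

dY/dX = 18/X
At X = 92: dY/dX = 9/46, Y = 18·ln(92)

Elasticity = (9/46) · (92 / (18·ln(92))) = 1/ln(92) ≈ 0.2212

Interpretation: for a small percentage change in X, the percentage change in Y is approximately 0.22 times as large.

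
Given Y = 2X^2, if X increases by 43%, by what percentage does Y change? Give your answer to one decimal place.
104.5%

For Y = 2X^2:
If X → X(1 + 0.43)
Then Y → Y · (1 + 0.43)^2
     = Y · 2.0449

Percentage change = ((1 + 0.43)^2 − 1) × 100% ≈ 104.5%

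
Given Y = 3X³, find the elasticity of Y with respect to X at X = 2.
Elasticity = 3

Elasticity = (dY/dX) · (X/Y)

dY/dX = 9·X²
At X = 2: dY/dX = 36, Y = 24

Elasticity = 36 · (2 / 24) = 3

Interpretation: for a small percentage change in X, the percentage change in Y is approximately 3.00 times as large.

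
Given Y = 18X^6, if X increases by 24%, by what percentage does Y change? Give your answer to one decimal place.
263.5%

For Y = 18X^6:
If X → X(1 + 0.24)
Then Y → Y · (1 + 0.24)^6
     ≈ Y · 3.6352

Percentage change = ((1 + 0.24)^6 − 1) × 100% ≈ 263.5%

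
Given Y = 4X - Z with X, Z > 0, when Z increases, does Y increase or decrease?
Y decreases

Taking the partial derivative:
∂Y/∂Z = -1

∂Y/∂Z = -1 < 0 (assuming positive values)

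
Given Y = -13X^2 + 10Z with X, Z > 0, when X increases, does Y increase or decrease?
Y decreases

Taking the partial derivative:
∂Y/∂X = -26X

∂Y/∂X = -26X < 0 (assuming positive values)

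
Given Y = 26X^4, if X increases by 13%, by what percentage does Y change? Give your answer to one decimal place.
63.0%

For Y = 26X^4:
If X → X(1 + 0.13)
Then Y → Y · (1 + 0.13)^4
     ≈ Y · 1.6305

Percentage change = ((1 + 0.13)^4 − 1) × 100% ≈ 63.0%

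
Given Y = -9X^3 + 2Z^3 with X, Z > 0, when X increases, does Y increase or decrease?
Y decreases

Taking the partial derivative:
∂Y/∂X = -27X^2

∂Y/∂X = -27X^2 < 0 (assuming positive values)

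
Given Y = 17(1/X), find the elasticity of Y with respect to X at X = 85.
Elasticity = -1

Elasticity = (dY/dX) · (X/Y)

dY/dX = -17/X²
At X = 85: dY/dX = -1/425, Y = 1/5

Elasticity = (-1/425) · (85 / (1/5)) = -1

Interpretation: for a small percentage change in X, the percentage change in Y is approximately -1.00 times as large.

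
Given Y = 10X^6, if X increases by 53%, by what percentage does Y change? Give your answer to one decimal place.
1182.8%

For Y = 10X^6:
If X → X(1 + 0.53)
Then Y → Y · (1 + 0.53)^6
     ≈ Y · 12.8277

Percentage change = ((1 + 0.53)^6 − 1) × 100% ≈ 1182.8%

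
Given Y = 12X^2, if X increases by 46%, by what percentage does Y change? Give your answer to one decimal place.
113.2%

For Y = 12X^2:
If X → X(1 + 0.46)
Then Y → Y · (1 + 0.46)^2
     = Y · 2.1316

Percentage change = ((1 + 0.46)^2 − 1) × 100% ≈ 113.2%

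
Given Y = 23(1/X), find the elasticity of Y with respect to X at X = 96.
Elasticity = -1

Elasticity = (dY/dX) · (X/Y)

dY/dX = -23/X²
At X = 96: dY/dX = -23/9216, Y = 23/96

Elasticity = (-23/9216) · (96 / (23/96)) = -1

Interpretation: for a small percentage change in X, the percentage change in Y is approximately -1.00 times as large.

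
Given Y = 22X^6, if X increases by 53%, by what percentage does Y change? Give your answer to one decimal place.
1182.8%

For Y = 22X^6:
If X → X(1 + 0.53)
Then Y → Y · (1 + 0.53)^6
     ≈ Y · 12.8277

Percentage change = ((1 + 0.53)^6 − 1) × 100% ≈ 1182.8%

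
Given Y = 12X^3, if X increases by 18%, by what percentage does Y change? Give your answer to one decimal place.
64.3%

For Y = 12X^3:
If X → X(1 + 0.18)
Then Y → Y · (1 + 0.18)^3
     ≈ Y · 1.6430

Percentage change = ((1 + 0.18)^3 − 1) × 100% ≈ 64.3%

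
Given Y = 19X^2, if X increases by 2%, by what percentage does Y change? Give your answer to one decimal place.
4.0%

For Y = 19X^2:
If X → X(1 + 0.02)
Then Y → Y · (1 + 0.02)^2
     = Y · 1.0404

Percentage change = ((1 + 0.02)^2 − 1) × 100% ≈ 4.0%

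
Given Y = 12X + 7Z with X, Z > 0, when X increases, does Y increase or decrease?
Y increases

Taking the partial derivative:
∂Y/∂X = 12

∂Y/∂X = 12 > 0 (assuming positive values)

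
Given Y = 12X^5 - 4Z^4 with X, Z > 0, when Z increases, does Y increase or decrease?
Y decreases

Taking the partial derivative:
∂Y/∂Z = -16Z^3

∂Y/∂Z = -16Z^3 < 0 (assuming positive values)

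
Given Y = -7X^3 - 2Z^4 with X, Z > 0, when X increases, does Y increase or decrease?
Y decreases

Taking the partial derivative:
∂Y/∂X = -21X^2

∂Y/∂X = -21X^2 < 0 (assuming positive values)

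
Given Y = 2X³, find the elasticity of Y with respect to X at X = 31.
Elasticity = 3

Elasticity = (dY/dX) · (X/Y)

dY/dX = 6·X²
At X = 31: dY/dX = 5766, Y = 59582

Elasticity = 5766 · (31 / 59582) = 3

Interpretation: for a small percentage change in X, the percentage change in Y is approximately 3.00 times as large.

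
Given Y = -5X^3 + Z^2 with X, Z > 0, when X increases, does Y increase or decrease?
Y decreases

Taking the partial derivative:
∂Y/∂X = -15X^2

∂Y/∂X = -15X^2 < 0 (assuming positive values)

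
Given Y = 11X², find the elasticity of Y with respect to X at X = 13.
Elasticity = 2

Elasticity = (dY/dX) · (X/Y)

dY/dX = 22·X
At X = 13: dY/dX = 286, Y = 1859

Elasticity = 286 · (13 / 1859) = 2

Interpretation: for a small percentage change in X, the percentage change in Y is approximately 2.00 times as large.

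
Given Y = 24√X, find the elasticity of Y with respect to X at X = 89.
Elasticity = 1/2

Elasticity = (dY/dX) · (X/Y)

dY/dX = 12/√X
At X = 89: dY/dX = 12·√89/89, Y = 24·√89

Elasticity = (12·√89/89) · (89 / (24·√89)) = 1/2

Interpretation: for a small percentage change in X, the percentage change in Y is approximately 0.50 times as large.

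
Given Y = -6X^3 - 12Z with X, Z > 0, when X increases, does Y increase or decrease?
Y decreases

Taking the partial derivative:
∂Y/∂X = -18X^2

∂Y/∂X = -18X^2 < 0 (assuming positive values)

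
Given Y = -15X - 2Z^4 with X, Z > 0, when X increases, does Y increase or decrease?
Y decreases

Taking the partial derivative:
∂Y/∂X = -15

∂Y/∂X = -15 < 0 (assuming positive values)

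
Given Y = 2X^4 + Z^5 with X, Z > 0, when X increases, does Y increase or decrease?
Y increases

Taking the partial derivative:
∂Y/∂X = 8X^3

∂Y/∂X = 8X^3 > 0 (assuming positive values)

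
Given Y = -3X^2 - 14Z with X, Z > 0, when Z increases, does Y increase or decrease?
Y decreases

Taking the partial derivative:
∂Y/∂Z = -14

∂Y/∂Z = -14 < 0 (assuming positive values)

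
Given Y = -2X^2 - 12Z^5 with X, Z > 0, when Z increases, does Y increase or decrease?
Y decreases

Taking the partial derivative:
∂Y/∂Z = -60Z^4

∂Y/∂Z = -60Z^4 < 0 (assuming positive values)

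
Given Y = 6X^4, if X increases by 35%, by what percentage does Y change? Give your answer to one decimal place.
232.2%

For Y = 6X^4:
If X → X(1 + 0.35)
Then Y → Y · (1 + 0.35)^4
     ≈ Y · 3.3215

Percentage change = ((1 + 0.35)^4 − 1) × 100% ≈ 232.2%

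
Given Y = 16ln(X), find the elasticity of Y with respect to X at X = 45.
Elasticity = 1/ln(45) ≈ 0.2627

Elasticity = (dY/dX) · (X/Y)

dY/dX = 16/X
At X = 45: dY/dX = 16/45, Y = 16·ln(45)

Elasticity = (16/45) · (45 / (16·ln(45))) = 1/ln(45) ≈ 0.2627

Interpretation: for a small percentage change in X, the percentage change in Y is approximately 0.26 times as large.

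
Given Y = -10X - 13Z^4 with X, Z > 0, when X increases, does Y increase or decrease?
Y decreases

Taking the partial derivative:
∂Y/∂X = -10

∂Y/∂X = -10 < 0 (assuming positive values)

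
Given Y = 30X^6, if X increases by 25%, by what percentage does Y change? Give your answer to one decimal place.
281.5%

For Y = 30X^6:
If X → X(1 + 0.25)
Then Y → Y · (1 + 0.25)^6
     ≈ Y · 3.8147

Percentage change = ((1 + 0.25)^6 − 1) × 100% ≈ 281.5%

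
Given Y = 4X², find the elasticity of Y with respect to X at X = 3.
Elasticity = 2

Elasticity = (dY/dX) · (X/Y)

dY/dX = 8·X
At X = 3: dY/dX = 24, Y = 36

Elasticity = 24 · (3 / 36) = 2

Interpretation: for a small percentage change in X, the percentage change in Y is approximately 2.00 times as large.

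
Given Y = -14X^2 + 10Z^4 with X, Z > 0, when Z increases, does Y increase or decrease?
Y increases

Taking the partial derivative:
∂Y/∂Z = 40Z^3

∂Y/∂Z = 40Z^3 > 0 (assuming positive values)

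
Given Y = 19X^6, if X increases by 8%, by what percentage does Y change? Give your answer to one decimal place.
58.7%

For Y = 19X^6:
If X → X(1 + 0.08)
Then Y → Y · (1 + 0.08)^6
     ≈ Y · 1.5869

Percentage change = ((1 + 0.08)^6 − 1) × 100% ≈ 58.7%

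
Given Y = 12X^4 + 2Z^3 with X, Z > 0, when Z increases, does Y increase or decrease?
Y increases

Taking the partial derivative:
∂Y/∂Z = 6Z^2

∂Y/∂Z = 6Z^2 > 0 (assuming positive values)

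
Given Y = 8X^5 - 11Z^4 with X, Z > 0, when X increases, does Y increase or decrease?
Y increases

Taking the partial derivative:
∂Y/∂X = 40X^4

∂Y/∂X = 40X^4 > 0 (assuming positive values)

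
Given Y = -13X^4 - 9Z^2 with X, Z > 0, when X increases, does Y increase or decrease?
Y decreases

Taking the partial derivative:
∂Y/∂X = -52X^3

∂Y/∂X = -52X^3 < 0 (assuming positive values)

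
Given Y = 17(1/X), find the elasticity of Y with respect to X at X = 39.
Elasticity = -1

Elasticity = (dY/dX) · (X/Y)

dY/dX = -17/X²
At X = 39: dY/dX = -17/1521, Y = 17/39

Elasticity = (-17/1521) · (39 / (17/39)) = -1

Interpretation: for a small percentage change in X, the percentage change in Y is approximately -1.00 times as large.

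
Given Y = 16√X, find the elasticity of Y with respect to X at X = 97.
Elasticity = 1/2

Elasticity = (dY/dX) · (X/Y)

dY/dX = 8/√X
At X = 97: dY/dX = 8·√97/97, Y = 16·√97

Elasticity = (8·√97/97) · (97 / (16·√97)) = 1/2

Interpretation: for a small percentage change in X, the percentage change in Y is approximately 0.50 times as large.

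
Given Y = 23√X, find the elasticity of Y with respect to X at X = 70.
Elasticity = 1/2

Elasticity = (dY/dX) · (X/Y)

dY/dX = 23/(2·√X)
At X = 70: dY/dX = 23·√70/140, Y = 23·√70

Elasticity = (23·√70/140) · (70 / (23·√70)) = 1/2

Interpretation: for a small percentage change in X, the percentage change in Y is approximately 0.50 times as large.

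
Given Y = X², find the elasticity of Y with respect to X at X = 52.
Elasticity = 2

Elasticity = (dY/dX) · (X/Y)

dY/dX = 2·X
At X = 52: dY/dX = 104, Y = 2704

Elasticity = 104 · (52 / 2704) = 2

Interpretation: for a small percentage change in X, the percentage change in Y is approximately 2.00 times as large.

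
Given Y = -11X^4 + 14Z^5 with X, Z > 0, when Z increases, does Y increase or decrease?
Y increases

Taking the partial derivative:
∂Y/∂Z = 70Z^4

∂Y/∂Z = 70Z^4 > 0 (assuming positive values)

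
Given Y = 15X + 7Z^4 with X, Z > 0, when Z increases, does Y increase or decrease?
Y increases

Taking the partial derivative:
∂Y/∂Z = 28Z^3

∂Y/∂Z = 28Z^3 > 0 (assuming positive values)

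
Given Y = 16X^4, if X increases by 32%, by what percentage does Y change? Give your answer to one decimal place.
203.6%

For Y = 16X^4:
If X → X(1 + 0.32)
Then Y → Y · (1 + 0.32)^4
     ≈ Y · 3.0360

Percentage change = ((1 + 0.32)^4 − 1) × 100% ≈ 203.6%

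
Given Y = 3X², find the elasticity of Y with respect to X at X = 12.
Elasticity = 2

Elasticity = (dY/dX) · (X/Y)

dY/dX = 6·X
At X = 12: dY/dX = 72, Y = 432

Elasticity = 72 · (12 / 432) = 2

Interpretation: for a small percentage change in X, the percentage change in Y is approximately 2.00 times as large.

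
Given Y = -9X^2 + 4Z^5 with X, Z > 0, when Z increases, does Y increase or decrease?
Y increases

Taking the partial derivative:
∂Y/∂Z = 20Z^4

∂Y/∂Z = 20Z^4 > 0 (assuming positive values)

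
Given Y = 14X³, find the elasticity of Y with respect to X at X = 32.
Elasticity = 3

Elasticity = (dY/dX) · (X/Y)

dY/dX = 42·X²
At X = 32: dY/dX = 43008, Y = 458752

Elasticity = 43008 · (32 / 458752) = 3

Interpretation: for a small percentage change in X, the percentage change in Y is approximately 3.00 times as large.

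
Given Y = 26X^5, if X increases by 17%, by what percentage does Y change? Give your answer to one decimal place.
119.2%

For Y = 26X^5:
If X → X(1 + 0.17)
Then Y → Y · (1 + 0.17)^5
     ≈ Y · 2.1924

Percentage change = ((1 + 0.17)^5 − 1) × 100% ≈ 119.2%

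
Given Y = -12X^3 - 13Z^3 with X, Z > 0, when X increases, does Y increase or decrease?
Y decreases

Taking the partial derivative:
∂Y/∂X = -36X^2

∂Y/∂X = -36X^2 < 0 (assuming positive values)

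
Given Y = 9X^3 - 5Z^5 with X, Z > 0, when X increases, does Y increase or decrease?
Y increases

Taking the partial derivative:
∂Y/∂X = 27X^2

∂Y/∂X = 27X^2 > 0 (assuming positive values)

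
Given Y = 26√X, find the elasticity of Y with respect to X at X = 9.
Elasticity = 1/2

Elasticity = (dY/dX) · (X/Y)

dY/dX = 13/√X
At X = 9: dY/dX = 13/3, Y = 78

Elasticity = (13/3) · (9 / 78) = 1/2

Interpretation: for a small percentage change in X, the percentage change in Y is approximately 0.50 times as large.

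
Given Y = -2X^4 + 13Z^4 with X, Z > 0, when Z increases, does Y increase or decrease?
Y increases

Taking the partial derivative:
∂Y/∂Z = 52Z^3

∂Y/∂Z = 52Z^3 > 0 (assuming positive values)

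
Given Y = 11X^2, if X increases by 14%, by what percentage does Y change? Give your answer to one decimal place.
30.0%

For Y = 11X^2:
If X → X(1 + 0.14)
Then Y → Y · (1 + 0.14)^2
     = Y · 1.2996

Percentage change = ((1 + 0.14)^2 − 1) × 100% ≈ 30.0%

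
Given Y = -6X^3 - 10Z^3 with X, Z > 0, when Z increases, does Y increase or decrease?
Y decreases

Taking the partial derivative:
∂Y/∂Z = -30Z^2

∂Y/∂Z = -30Z^2 < 0 (assuming positive values)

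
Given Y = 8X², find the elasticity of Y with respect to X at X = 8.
Elasticity = 2

Elasticity = (dY/dX) · (X/Y)

dY/dX = 16·X
At X = 8: dY/dX = 128, Y = 512

Elasticity = 128 · (8 / 512) = 2

Interpretation: for a small percentage change in X, the percentage change in Y is approximately 2.00 times as large.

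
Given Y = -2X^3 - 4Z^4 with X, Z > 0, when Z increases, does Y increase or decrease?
Y decreases

Taking the partial derivative:
∂Y/∂Z = -16Z^3

∂Y/∂Z = -16Z^3 < 0 (assuming positive values)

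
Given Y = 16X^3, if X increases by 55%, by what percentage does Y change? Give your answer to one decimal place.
272.4%

For Y = 16X^3:
If X → X(1 + 0.55)
Then Y → Y · (1 + 0.55)^3
     ≈ Y · 3.7239

Percentage change = ((1 + 0.55)^3 − 1) × 100% ≈ 272.4%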